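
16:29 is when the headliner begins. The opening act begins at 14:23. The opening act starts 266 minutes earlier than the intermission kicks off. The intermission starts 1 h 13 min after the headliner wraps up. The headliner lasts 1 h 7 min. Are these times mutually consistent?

The headliner ends at 16:29 + 67 min = 17:36.
The intermission starts at 17:36 + 73 min = 18:49.
The opening act starts at 18:49 − 266 min = 14:23.
That matches the stated 14:23, so the schedule is consistent.

Yes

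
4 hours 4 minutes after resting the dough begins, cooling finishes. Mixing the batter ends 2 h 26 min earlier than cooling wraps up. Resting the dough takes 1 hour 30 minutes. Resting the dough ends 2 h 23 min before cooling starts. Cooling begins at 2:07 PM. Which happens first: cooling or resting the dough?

resting the dough

Resting the dough ends at 2:07 PM − 143 min = 11:44 AM.
Resting the dough starts at 11:44 AM − 90 min = 10:14 AM.
Cooling starts at 2:07 PM and resting the dough starts at 10:14 AM, so resting the dough is first.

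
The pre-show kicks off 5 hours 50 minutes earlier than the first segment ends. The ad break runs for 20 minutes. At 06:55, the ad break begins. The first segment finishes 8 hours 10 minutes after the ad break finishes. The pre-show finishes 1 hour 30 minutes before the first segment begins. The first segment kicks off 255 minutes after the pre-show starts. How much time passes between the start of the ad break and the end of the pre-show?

The ad break ends at 06:55 + 20 min = 07:15.
The first segment ends at 07:15 + 490 min = 15:25.
The pre-show starts at 15:25 − 350 min = 09:35.
The first segment starts at 09:35 + 255 min = 13:50.
The pre-show ends at 13:50 − 90 min = 12:20.
From 06:55 to 12:20 is 325 minutes.

325 minutes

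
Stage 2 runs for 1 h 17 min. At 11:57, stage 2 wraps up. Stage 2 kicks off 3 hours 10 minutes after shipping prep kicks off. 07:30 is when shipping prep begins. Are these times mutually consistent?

Yes

Stage 2 starts at 07:30 + 190 min = 10:40.
Stage 2 ends at 10:40 + 77 min = 11:57.
That matches the stated 11:57, so the schedule is consistent.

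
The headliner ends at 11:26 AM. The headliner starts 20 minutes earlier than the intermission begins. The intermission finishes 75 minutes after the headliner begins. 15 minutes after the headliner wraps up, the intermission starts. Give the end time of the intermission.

The intermission starts at 11:26 AM + 15 min = 11:41 AM.
The headliner starts at 11:41 AM − 20 min = 11:21 AM.
The intermission ends at 11:21 AM + 75 min = 12:36 PM.

12:36 PM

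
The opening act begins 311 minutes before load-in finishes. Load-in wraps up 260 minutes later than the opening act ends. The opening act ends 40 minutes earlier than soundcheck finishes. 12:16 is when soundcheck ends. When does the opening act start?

10:45

The opening act ends at 12:16 − 40 min = 11:36.
Load-in ends at 11:36 + 260 min = 15:56.
The opening act starts at 15:56 − 311 min = 10:45.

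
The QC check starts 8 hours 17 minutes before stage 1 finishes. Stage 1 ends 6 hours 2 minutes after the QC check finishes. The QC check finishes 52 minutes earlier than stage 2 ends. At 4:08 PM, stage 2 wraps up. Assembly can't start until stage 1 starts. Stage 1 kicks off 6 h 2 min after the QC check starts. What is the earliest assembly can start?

7:03 PM

The QC check ends at 4:08 PM − 52 min = 3:16 PM.
Stage 1 ends at 3:16 PM + 362 min = 9:18 PM.
The QC check starts at 9:18 PM − 497 min = 1:01 PM.
Stage 1 starts at 1:01 PM + 362 min = 7:03 PM.
Assembly is bounded by stage 1, so the earliest it can start is 7:03 PM.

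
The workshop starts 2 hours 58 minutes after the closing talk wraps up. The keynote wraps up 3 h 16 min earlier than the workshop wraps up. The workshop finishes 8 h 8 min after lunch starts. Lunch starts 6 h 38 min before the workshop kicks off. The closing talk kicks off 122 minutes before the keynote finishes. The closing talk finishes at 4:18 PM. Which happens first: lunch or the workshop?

lunch

The workshop starts at 4:18 PM + 178 min = 7:16 PM.
Lunch starts at 7:16 PM − 398 min = 12:38 PM.
Lunch starts at 12:38 PM and the workshop starts at 7:16 PM, so lunch is first.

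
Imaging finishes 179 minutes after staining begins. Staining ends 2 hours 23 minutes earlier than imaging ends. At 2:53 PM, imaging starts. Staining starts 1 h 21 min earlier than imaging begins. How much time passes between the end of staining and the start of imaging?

45 minutes

Staining starts at 2:53 PM − 81 min = 1:32 PM.
Imaging ends at 1:32 PM + 179 min = 4:31 PM.
Staining ends at 4:31 PM − 143 min = 2:08 PM.
From 2:08 PM to 2:53 PM is 45 minutes.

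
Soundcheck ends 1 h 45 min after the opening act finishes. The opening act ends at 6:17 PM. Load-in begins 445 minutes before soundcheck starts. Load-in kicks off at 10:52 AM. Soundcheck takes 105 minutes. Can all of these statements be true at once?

Soundcheck ends at 6:17 PM + 105 min = 8:02 PM.
Soundcheck starts at 8:02 PM − 105 min = 6:17 PM.
Load-in starts at 6:17 PM − 445 min = 10:52 AM.
That matches the stated 10:52 AM, so the schedule is consistent.

Yes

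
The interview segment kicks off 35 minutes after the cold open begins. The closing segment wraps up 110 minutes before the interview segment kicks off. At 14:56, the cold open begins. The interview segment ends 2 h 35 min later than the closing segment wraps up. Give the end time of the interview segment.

16:16

The interview segment starts at 14:56 + 35 min = 15:31.
The closing segment ends at 15:31 − 110 min = 13:41.
The interview segment ends at 13:41 + 155 min = 16:16.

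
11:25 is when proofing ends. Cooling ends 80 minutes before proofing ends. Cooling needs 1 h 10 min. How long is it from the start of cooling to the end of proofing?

Cooling ends at 11:25 − 80 min = 10:05.
Cooling starts at 10:05 − 70 min = 08:55.
From 08:55 to 11:25 is 2.5 hours.

2.5 hours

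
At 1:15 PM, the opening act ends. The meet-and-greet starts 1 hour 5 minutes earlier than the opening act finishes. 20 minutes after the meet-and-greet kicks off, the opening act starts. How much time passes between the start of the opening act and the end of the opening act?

The meet-and-greet starts at 1:15 PM − 65 min = 12:10 PM.
The opening act starts at 12:10 PM + 20 min = 12:30 PM.
From 12:30 PM to 1:15 PM is 45 minutes.

45 minutes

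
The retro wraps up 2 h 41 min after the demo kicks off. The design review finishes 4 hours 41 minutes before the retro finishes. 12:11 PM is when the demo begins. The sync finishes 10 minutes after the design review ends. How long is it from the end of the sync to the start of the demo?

The retro ends at 12:11 PM + 161 min = 2:52 PM.
The design review ends at 2:52 PM − 281 min = 10:11 AM.
The sync ends at 10:11 AM + 10 min = 10:21 AM.
From 10:21 AM to 12:11 PM is 110 minutes.

110 minutes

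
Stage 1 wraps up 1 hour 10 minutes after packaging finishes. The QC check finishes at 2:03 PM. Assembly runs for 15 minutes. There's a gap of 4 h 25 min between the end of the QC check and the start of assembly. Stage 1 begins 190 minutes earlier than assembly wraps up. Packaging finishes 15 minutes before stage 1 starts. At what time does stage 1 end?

Assembly starts at 2:03 PM + 265 min = 6:28 PM.
Assembly ends at 6:28 PM + 15 min = 6:43 PM.
Stage 1 starts at 6:43 PM − 190 min = 3:33 PM.
Packaging ends at 3:33 PM − 15 min = 3:18 PM.
Stage 1 ends at 3:18 PM + 70 min = 4:28 PM.

4:28 PM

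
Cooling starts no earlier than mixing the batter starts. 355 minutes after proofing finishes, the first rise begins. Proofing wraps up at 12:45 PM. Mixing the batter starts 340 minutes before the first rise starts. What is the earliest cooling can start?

1:00 PM

The first rise starts at 12:45 PM + 355 min = 6:40 PM.
Mixing the batter starts at 6:40 PM − 340 min = 1:00 PM.
Cooling is bounded by mixing the batter, so the earliest it can start is 1:00 PM.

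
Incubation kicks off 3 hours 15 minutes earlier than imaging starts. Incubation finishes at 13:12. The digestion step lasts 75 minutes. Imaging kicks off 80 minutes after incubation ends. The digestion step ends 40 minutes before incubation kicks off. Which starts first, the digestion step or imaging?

Imaging starts at 13:12 + 80 min = 14:32.
Incubation starts at 14:32 − 195 min = 11:17.
The digestion step ends at 11:17 − 40 min = 10:37.
The digestion step starts at 10:37 − 75 min = 09:22.
The digestion step starts at 09:22 and imaging starts at 14:32, so the digestion step is first.

the digestion step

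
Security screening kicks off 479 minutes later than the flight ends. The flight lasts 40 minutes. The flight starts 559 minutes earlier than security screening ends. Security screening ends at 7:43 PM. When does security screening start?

7:03 PM

The flight starts at 7:43 PM − 559 min = 10:24 AM.
The flight ends at 10:24 AM + 40 min = 11:04 AM.
Security screening starts at 11:04 AM + 479 min = 7:03 PM.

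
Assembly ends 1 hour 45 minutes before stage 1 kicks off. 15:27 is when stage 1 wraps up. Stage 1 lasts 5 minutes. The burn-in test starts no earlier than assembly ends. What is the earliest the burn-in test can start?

13:37

Stage 1 starts at 15:27 − 5 min = 15:22.
Assembly ends at 15:22 − 105 min = 13:37.
The burn-in test is bounded by assembly, so the earliest it can start is 13:37.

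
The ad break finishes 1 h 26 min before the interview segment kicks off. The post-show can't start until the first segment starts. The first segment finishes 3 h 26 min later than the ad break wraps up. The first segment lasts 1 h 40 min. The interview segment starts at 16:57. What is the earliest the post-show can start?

17:17

The ad break ends at 16:57 − 86 min = 15:31.
The first segment ends at 15:31 + 206 min = 18:57.
The first segment starts at 18:57 − 100 min = 17:17.
The post-show is bounded by the first segment, so the earliest it can start is 17:17.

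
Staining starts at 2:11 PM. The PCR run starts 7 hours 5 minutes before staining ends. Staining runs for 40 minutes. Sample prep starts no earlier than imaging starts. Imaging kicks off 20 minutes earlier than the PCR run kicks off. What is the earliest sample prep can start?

7:26 AM

Staining ends at 2:11 PM + 40 min = 2:51 PM.
The PCR run starts at 2:51 PM − 425 min = 7:46 AM.
Imaging starts at 7:46 AM − 20 min = 7:26 AM.
Sample prep is bounded by imaging, so the earliest it can start is 7:26 AM.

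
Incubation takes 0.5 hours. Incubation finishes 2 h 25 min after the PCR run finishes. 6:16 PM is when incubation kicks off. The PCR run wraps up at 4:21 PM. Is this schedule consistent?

Incubation ends at 4:21 PM + 145 min = 6:46 PM.
Incubation starts at 6:46 PM − 30 min = 6:16 PM.
That matches the stated 6:16 PM, so the schedule is consistent.

Yes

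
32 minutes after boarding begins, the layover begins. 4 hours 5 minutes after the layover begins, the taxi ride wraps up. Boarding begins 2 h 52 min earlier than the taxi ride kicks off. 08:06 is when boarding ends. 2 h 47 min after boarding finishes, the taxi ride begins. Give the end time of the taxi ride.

The taxi ride starts at 08:06 + 167 min = 10:53.
Boarding starts at 10:53 − 172 min = 08:01.
The layover starts at 08:01 + 32 min = 08:33.
The taxi ride ends at 08:33 + 245 min = 12:38.

12:38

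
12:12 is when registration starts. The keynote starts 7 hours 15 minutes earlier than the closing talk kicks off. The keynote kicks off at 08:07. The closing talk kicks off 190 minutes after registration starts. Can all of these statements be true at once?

Yes

The closing talk starts at 12:12 + 190 min = 15:22.
The keynote starts at 15:22 − 435 min = 08:07.
That matches the stated 08:07, so the schedule is consistent.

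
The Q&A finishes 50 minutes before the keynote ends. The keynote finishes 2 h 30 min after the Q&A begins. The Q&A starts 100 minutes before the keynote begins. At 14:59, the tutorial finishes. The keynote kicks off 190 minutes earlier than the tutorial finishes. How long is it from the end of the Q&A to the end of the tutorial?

3 hours 10 minutes

The keynote starts at 14:59 − 190 min = 11:49.
The Q&A starts at 11:49 − 100 min = 10:09.
The keynote ends at 10:09 + 150 min = 12:39.
The Q&A ends at 12:39 − 50 min = 11:49.
From 11:49 to 14:59 is 3 hours 10 minutes.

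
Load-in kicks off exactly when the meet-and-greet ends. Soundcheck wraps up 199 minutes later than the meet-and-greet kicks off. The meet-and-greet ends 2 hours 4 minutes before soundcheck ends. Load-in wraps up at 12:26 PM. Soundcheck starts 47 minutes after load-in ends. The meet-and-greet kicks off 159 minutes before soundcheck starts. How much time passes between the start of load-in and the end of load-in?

37 minutes

Soundcheck starts at 12:26 PM + 47 min = 1:13 PM.
The meet-and-greet starts at 1:13 PM − 159 min = 10:34 AM.
Soundcheck ends at 10:34 AM + 199 min = 1:53 PM.
The meet-and-greet ends at 1:53 PM − 124 min = 11:49 AM.
So load-in starts at 11:49 AM.
From 11:49 AM to 12:26 PM is 37 minutes.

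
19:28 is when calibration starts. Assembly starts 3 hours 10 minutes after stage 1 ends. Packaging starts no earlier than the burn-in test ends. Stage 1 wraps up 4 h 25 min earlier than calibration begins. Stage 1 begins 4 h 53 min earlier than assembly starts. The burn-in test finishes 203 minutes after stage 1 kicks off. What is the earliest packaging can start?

16:43

Stage 1 ends at 19:28 − 265 min = 15:03.
Assembly starts at 15:03 + 190 min = 18:13.
Stage 1 starts at 18:13 − 293 min = 13:20.
The burn-in test ends at 13:20 + 203 min = 16:43.
Packaging is bounded by the burn-in test, so the earliest it can start is 16:43.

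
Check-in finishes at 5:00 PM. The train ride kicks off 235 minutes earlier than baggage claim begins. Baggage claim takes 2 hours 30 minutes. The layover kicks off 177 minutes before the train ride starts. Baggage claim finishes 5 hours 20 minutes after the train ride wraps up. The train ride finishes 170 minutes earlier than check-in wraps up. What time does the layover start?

10:08 AM

The train ride ends at 5:00 PM − 170 min = 2:10 PM.
Baggage claim ends at 2:10 PM + 320 min = 7:30 PM.
Baggage claim starts at 7:30 PM − 150 min = 5:00 PM.
The train ride starts at 5:00 PM − 235 min = 1:05 PM.
The layover starts at 1:05 PM − 177 min = 10:08 AM.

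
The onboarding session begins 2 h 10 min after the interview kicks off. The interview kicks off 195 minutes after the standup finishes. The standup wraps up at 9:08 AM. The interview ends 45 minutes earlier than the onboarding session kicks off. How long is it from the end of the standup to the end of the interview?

4 h 40 min

The interview starts at 9:08 AM + 195 min = 12:23 PM.
The onboarding session starts at 12:23 PM + 130 min = 2:33 PM.
The interview ends at 2:33 PM − 45 min = 1:48 PM.
From 9:08 AM to 1:48 PM is 4 h 40 min.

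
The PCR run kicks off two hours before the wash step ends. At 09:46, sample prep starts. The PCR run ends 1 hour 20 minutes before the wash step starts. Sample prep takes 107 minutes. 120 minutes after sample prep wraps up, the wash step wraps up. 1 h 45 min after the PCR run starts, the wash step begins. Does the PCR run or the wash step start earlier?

Sample prep ends at 09:46 + 107 min = 11:33.
The wash step ends at 11:33 + 120 min = 13:33.
The PCR run starts at 13:33 − 120 min = 11:33.
The wash step starts at 11:33 + 105 min = 13:18.
The PCR run starts at 11:33 and the wash step starts at 13:18, so the PCR run is first.

the PCR run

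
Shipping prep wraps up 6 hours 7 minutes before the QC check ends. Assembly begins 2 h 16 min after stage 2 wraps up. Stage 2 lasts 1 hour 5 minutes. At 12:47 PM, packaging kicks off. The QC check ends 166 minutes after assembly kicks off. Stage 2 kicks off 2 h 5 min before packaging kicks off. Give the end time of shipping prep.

Stage 2 starts at 12:47 PM − 125 min = 10:42 AM.
Stage 2 ends at 10:42 AM + 65 min = 11:47 AM.
Assembly starts at 11:47 AM + 136 min = 2:03 PM.
The QC check ends at 2:03 PM + 166 min = 4:49 PM.
Shipping prep ends at 4:49 PM − 367 min = 10:42 AM.

10:42 AM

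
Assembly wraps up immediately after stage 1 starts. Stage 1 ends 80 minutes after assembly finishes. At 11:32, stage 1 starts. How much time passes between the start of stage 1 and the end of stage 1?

Assembly ends at 11:32.
Stage 1 ends at 11:32 + 80 min = 12:52.
From 11:32 to 12:52 is 1 h 20 min.

1 h 20 min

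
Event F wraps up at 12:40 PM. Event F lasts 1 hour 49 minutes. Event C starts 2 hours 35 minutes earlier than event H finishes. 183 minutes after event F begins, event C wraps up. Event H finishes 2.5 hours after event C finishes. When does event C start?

Event F starts at 12:40 PM − 109 min = 10:51 AM.
Event C ends at 10:51 AM + 183 min = 1:54 PM.
Event H ends at 1:54 PM + 150 min = 4:24 PM.
Event C starts at 4:24 PM − 155 min = 1:49 PM.

1:49 PM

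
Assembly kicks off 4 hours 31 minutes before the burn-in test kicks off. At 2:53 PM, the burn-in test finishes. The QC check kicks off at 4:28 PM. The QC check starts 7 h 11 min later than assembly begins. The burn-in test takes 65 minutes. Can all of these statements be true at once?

Yes

The burn-in test starts at 2:53 PM − 65 min = 1:48 PM.
Assembly starts at 1:48 PM − 271 min = 9:17 AM.
The QC check starts at 9:17 AM + 431 min = 4:28 PM.
That matches the stated 4:28 PM, so the schedule is consistent.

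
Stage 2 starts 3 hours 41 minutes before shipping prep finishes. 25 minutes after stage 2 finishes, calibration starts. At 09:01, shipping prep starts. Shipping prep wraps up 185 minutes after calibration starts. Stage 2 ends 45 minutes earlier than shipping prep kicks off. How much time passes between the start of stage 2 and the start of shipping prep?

56 minutes

Stage 2 ends at 09:01 − 45 min = 08:16.
Calibration starts at 08:16 + 25 min = 08:41.
Shipping prep ends at 08:41 + 185 min = 11:46.
Stage 2 starts at 11:46 − 221 min = 08:05.
From 08:05 to 09:01 is 56 minutes.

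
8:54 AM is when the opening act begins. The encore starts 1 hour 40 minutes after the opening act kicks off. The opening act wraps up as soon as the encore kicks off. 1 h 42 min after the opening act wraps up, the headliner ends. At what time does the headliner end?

The encore starts at 8:54 AM + 100 min = 10:34 AM.
So the opening act ends at 10:34 AM.
The headliner ends at 10:34 AM + 102 min = 12:16 PM.

12:16 PM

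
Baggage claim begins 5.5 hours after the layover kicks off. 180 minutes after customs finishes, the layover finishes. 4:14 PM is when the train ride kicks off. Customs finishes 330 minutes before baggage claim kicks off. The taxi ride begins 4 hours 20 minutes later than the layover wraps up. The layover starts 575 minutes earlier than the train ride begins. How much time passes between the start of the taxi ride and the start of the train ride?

2 hours 15 minutes

The layover starts at 4:14 PM − 575 min = 6:39 AM.
Baggage claim starts at 6:39 AM + 330 min = 12:09 PM.
Customs ends at 12:09 PM − 330 min = 6:39 AM.
The layover ends at 6:39 AM + 180 min = 9:39 AM.
The taxi ride starts at 9:39 AM + 260 min = 1:59 PM.
From 1:59 PM to 4:14 PM is 2 hours 15 minutes.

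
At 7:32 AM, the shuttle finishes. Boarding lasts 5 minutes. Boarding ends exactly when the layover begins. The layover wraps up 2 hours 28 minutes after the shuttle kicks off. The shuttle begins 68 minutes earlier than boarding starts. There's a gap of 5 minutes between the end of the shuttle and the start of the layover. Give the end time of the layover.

8:52 AM

The layover starts at 7:32 AM + 5 min = 7:37 AM.
So boarding ends at 7:37 AM.
Boarding starts at 7:37 AM − 5 min = 7:32 AM.
The shuttle starts at 7:32 AM − 68 min = 6:24 AM.
The layover ends at 6:24 AM + 148 min = 8:52 AM.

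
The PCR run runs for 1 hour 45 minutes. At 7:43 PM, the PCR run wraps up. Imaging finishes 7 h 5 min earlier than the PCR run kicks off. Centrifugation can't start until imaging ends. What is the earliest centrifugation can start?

The PCR run starts at 7:43 PM − 105 min = 5:58 PM.
Imaging ends at 5:58 PM − 425 min = 10:53 AM.
Centrifugation is bounded by imaging, so the earliest it can start is 10:53 AM.

10:53 AM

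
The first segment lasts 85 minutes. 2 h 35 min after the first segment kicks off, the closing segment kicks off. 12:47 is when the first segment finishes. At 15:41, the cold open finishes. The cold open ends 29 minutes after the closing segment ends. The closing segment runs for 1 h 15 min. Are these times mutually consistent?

The first segment starts at 12:47 − 85 min = 11:22.
The closing segment starts at 11:22 + 155 min = 13:57.
The closing segment ends at 13:57 + 75 min = 15:12.
The cold open ends at 15:12 + 29 min = 15:41.
That matches the stated 15:41, so the schedule is consistent.

Yes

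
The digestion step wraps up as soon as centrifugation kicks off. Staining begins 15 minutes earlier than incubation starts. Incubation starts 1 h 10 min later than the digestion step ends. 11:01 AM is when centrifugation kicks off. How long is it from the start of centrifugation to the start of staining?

The digestion step ends at 11:01 AM.
Incubation starts at 11:01 AM + 70 min = 12:11 PM.
Staining starts at 12:11 PM − 15 min = 11:56 AM.
From 11:01 AM to 11:56 AM is 55 minutes.

55 minutes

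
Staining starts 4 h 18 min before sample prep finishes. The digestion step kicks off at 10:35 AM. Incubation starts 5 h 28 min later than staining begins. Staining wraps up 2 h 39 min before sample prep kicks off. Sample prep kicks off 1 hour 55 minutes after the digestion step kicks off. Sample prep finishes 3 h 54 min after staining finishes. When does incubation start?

Sample prep starts at 10:35 AM + 115 min = 12:30 PM.
Staining ends at 12:30 PM − 159 min = 9:51 AM.
Sample prep ends at 9:51 AM + 234 min = 1:45 PM.
Staining starts at 1:45 PM − 258 min = 9:27 AM.
Incubation starts at 9:27 AM + 328 min = 2:55 PM.

2:55 PM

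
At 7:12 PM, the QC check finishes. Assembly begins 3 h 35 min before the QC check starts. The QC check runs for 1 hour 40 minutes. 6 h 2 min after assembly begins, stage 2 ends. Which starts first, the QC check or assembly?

The QC check starts at 7:12 PM − 100 min = 5:32 PM.
Assembly starts at 5:32 PM − 215 min = 1:57 PM.
The QC check starts at 5:32 PM and assembly starts at 1:57 PM, so assembly is first.

assembly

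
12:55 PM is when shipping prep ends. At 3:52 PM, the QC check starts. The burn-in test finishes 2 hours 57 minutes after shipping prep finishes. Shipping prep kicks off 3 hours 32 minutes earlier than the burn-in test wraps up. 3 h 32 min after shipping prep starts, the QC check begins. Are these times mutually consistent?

The burn-in test ends at 12:55 PM + 177 min = 3:52 PM.
Shipping prep starts at 3:52 PM − 212 min = 12:20 PM.
The QC check starts at 12:20 PM + 212 min = 3:52 PM.
That matches the stated 3:52 PM, so the schedule is consistent.

Yes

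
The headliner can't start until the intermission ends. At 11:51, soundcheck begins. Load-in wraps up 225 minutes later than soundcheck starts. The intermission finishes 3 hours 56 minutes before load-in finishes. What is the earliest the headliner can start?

Load-in ends at 11:51 + 225 min = 15:36.
The intermission ends at 15:36 − 236 min = 11:40.
The headliner is bounded by the intermission, so the earliest it can start is 11:40.

11:40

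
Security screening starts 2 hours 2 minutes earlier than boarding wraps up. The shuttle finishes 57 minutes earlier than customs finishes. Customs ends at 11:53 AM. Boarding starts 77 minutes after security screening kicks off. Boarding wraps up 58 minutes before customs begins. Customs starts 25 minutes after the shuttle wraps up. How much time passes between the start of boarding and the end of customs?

The shuttle ends at 11:53 AM − 57 min = 10:56 AM.
Customs starts at 10:56 AM + 25 min = 11:21 AM.
Boarding ends at 11:21 AM − 58 min = 10:23 AM.
Security screening starts at 10:23 AM − 122 min = 8:21 AM.
Boarding starts at 8:21 AM + 77 min = 9:38 AM.
From 9:38 AM to 11:53 AM is 2 hours 15 minutes.

2 hours 15 minutes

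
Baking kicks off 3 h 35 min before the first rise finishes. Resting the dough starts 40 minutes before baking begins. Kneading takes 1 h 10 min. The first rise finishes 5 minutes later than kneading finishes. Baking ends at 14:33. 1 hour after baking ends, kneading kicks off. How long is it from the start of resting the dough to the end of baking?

Kneading starts at 14:33 + 60 min = 15:33.
Kneading ends at 15:33 + 70 min = 16:43.
The first rise ends at 16:43 + 5 min = 16:48.
Baking starts at 16:48 − 215 min = 13:13.
Resting the dough starts at 13:13 − 40 min = 12:33.
From 12:33 to 14:33 is two hours.

two hours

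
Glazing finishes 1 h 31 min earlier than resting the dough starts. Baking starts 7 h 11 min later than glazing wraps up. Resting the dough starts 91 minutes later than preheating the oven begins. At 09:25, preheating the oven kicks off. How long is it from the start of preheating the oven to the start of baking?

7 hours 11 minutes

Resting the dough starts at 09:25 + 91 min = 10:56.
Glazing ends at 10:56 − 91 min = 09:25.
Baking starts at 09:25 + 431 min = 16:36.
From 09:25 to 16:36 is 7 hours 11 minutes.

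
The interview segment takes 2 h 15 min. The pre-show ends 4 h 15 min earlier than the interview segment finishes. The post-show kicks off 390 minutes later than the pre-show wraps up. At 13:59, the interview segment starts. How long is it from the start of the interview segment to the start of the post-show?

The interview segment ends at 13:59 + 135 min = 16:14.
The pre-show ends at 16:14 − 255 min = 11:59.
The post-show starts at 11:59 + 390 min = 18:29.
From 13:59 to 18:29 is 4 hours 30 minutes.

4 hours 30 minutes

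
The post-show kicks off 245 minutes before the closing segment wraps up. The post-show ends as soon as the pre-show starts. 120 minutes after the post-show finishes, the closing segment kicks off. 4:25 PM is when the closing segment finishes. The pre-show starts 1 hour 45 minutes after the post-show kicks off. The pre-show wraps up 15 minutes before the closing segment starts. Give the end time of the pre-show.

The post-show starts at 4:25 PM − 245 min = 12:20 PM.
The pre-show starts at 12:20 PM + 105 min = 2:05 PM.
So the post-show ends at 2:05 PM.
The closing segment starts at 2:05 PM + 120 min = 4:05 PM.
The pre-show ends at 4:05 PM − 15 min = 3:50 PM.

3:50 PM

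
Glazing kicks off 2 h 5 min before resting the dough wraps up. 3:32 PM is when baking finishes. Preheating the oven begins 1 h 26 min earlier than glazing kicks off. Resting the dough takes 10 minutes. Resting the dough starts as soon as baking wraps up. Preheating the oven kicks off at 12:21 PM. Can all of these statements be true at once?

No

Resting the dough starts at 3:32 PM.
Resting the dough ends at 3:32 PM + 10 min = 3:42 PM.
Glazing starts at 3:42 PM − 125 min = 1:37 PM.
Preheating the oven starts at 1:37 PM − 86 min = 12:11 PM.
But preheating the oven is also said to start at 12:21 PM — a 10-minute conflict.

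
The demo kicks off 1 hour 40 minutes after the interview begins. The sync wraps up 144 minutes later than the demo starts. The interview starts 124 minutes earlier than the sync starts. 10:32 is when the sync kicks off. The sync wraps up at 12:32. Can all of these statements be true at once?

The interview starts at 10:32 − 124 min = 08:28.
The demo starts at 08:28 + 100 min = 10:08.
The sync ends at 10:08 + 144 min = 12:32.
That matches the stated 12:32, so the schedule is consistent.

Yes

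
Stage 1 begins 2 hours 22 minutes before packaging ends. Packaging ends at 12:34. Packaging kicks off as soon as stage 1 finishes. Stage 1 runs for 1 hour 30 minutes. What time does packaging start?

Stage 1 starts at 12:34 − 142 min = 10:12.
Stage 1 ends at 10:12 + 90 min = 11:42.
So packaging starts at 11:42.

11:42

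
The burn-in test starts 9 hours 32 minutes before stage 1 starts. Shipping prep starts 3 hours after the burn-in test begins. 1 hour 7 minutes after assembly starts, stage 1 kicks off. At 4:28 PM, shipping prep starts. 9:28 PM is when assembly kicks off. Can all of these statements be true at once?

No

Stage 1 starts at 9:28 PM + 67 min = 10:35 PM.
The burn-in test starts at 10:35 PM − 572 min = 1:03 PM.
Shipping prep starts at 1:03 PM + 180 min = 4:03 PM.
But shipping prep is also said to start at 4:28 PM — a 25-minute conflict.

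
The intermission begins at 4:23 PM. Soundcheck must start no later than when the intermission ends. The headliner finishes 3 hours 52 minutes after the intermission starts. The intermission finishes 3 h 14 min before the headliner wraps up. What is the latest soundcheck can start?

5:01 PM

The headliner ends at 4:23 PM + 232 min = 8:15 PM.
The intermission ends at 8:15 PM − 194 min = 5:01 PM.
Soundcheck is bounded by the intermission, so the latest it can start is 5:01 PM.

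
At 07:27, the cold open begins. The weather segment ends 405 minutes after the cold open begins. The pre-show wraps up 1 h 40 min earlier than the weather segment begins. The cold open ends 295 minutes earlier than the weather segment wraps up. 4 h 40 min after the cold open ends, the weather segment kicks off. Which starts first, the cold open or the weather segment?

the cold open

The weather segment ends at 07:27 + 405 min = 14:12.
The cold open ends at 14:12 − 295 min = 09:17.
The weather segment starts at 09:17 + 280 min = 13:57.
The cold open starts at 07:27 and the weather segment starts at 13:57, so the cold open is first.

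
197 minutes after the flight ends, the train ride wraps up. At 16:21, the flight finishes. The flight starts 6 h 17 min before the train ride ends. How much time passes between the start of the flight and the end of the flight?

3 hours

The train ride ends at 16:21 + 197 min = 19:38.
The flight starts at 19:38 − 377 min = 13:21.
From 13:21 to 16:21 is 3 hours.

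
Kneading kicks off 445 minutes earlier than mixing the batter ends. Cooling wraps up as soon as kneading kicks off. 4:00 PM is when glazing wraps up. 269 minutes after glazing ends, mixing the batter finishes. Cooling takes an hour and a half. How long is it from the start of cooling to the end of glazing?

Mixing the batter ends at 4:00 PM + 269 min = 8:29 PM.
Kneading starts at 8:29 PM − 445 min = 1:04 PM.
So cooling ends at 1:04 PM.
Cooling starts at 1:04 PM − 90 min = 11:34 AM.
From 11:34 AM to 4:00 PM is 266 minutes.

266 minutes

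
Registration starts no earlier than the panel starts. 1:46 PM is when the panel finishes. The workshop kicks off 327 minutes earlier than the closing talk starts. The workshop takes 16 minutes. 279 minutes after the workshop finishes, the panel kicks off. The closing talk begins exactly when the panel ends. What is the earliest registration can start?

1:14 PM

The closing talk starts at 1:46 PM.
The workshop starts at 1:46 PM − 327 min = 8:19 AM.
The workshop ends at 8:19 AM + 16 min = 8:35 AM.
The panel starts at 8:35 AM + 279 min = 1:14 PM.
Registration is bounded by the panel, so the earliest it can start is 1:14 PM.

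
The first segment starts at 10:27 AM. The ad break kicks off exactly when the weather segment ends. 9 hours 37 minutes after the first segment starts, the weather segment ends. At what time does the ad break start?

The weather segment ends at 10:27 AM + 577 min = 8:04 PM.
So the ad break starts at 8:04 PM.

8:04 PM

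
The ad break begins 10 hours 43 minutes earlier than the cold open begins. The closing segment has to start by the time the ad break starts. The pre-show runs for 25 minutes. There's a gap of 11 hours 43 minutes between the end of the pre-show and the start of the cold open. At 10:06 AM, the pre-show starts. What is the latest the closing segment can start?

The pre-show ends at 10:06 AM + 25 min = 10:31 AM.
The cold open starts at 10:31 AM + 703 min = 10:14 PM.
The ad break starts at 10:14 PM − 643 min = 11:31 AM.
The closing segment is bounded by the ad break, so the latest it can start is 11:31 AM.

11:31 AM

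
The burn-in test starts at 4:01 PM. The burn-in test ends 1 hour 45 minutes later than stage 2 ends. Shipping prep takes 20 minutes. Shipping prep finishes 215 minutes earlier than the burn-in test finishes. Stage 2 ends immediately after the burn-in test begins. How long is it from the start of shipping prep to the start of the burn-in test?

2 h 10 min

Stage 2 ends at 4:01 PM.
The burn-in test ends at 4:01 PM + 105 min = 5:46 PM.
Shipping prep ends at 5:46 PM − 215 min = 2:11 PM.
Shipping prep starts at 2:11 PM − 20 min = 1:51 PM.
From 1:51 PM to 4:01 PM is 2 h 10 min.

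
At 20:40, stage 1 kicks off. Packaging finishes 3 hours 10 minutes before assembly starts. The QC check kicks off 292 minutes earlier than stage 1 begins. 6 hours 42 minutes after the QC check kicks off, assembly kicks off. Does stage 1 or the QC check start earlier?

The QC check starts at 20:40 − 292 min = 15:48.
Stage 1 starts at 20:40 and the QC check starts at 15:48, so the QC check is first.

the QC check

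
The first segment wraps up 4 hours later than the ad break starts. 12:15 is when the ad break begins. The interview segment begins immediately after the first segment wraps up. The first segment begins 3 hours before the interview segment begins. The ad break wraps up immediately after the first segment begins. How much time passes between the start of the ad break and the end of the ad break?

60 minutes

The first segment ends at 12:15 + 240 min = 16:15.
So the interview segment starts at 16:15.
The first segment starts at 16:15 − 180 min = 13:15.
So the ad break ends at 13:15.
From 12:15 to 13:15 is 60 minutes.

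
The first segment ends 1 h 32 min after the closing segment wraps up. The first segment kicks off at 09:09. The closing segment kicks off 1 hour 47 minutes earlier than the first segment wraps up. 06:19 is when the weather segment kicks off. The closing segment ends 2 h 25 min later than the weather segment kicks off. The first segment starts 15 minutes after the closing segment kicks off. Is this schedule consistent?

The closing segment ends at 06:19 + 145 min = 08:44.
The first segment ends at 08:44 + 92 min = 10:16.
The closing segment starts at 10:16 − 107 min = 08:29.
The first segment starts at 08:29 + 15 min = 08:44.
But the first segment is also said to start at 09:09 — a 25-minute conflict.

No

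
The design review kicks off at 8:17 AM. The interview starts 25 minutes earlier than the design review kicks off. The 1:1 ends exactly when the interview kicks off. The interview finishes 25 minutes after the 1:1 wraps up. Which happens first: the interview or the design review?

the interview

The interview starts at 8:17 AM − 25 min = 7:52 AM.
The interview starts at 7:52 AM and the design review starts at 8:17 AM, so the interview is first.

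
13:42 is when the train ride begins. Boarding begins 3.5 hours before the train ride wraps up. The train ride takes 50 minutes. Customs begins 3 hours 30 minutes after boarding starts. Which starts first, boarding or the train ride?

boarding

The train ride ends at 13:42 + 50 min = 14:32.
Boarding starts at 14:32 − 210 min = 11:02.
Boarding starts at 11:02 and the train ride starts at 13:42, so boarding is first.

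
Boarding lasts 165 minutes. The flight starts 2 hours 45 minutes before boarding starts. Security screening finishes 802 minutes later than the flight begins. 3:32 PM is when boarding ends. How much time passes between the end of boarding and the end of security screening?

Boarding starts at 3:32 PM − 165 min = 12:47 PM.
The flight starts at 12:47 PM − 165 min = 10:02 AM.
Security screening ends at 10:02 AM + 802 min = 11:24 PM.
From 3:32 PM to 11:24 PM is 472 minutes.

472 minutes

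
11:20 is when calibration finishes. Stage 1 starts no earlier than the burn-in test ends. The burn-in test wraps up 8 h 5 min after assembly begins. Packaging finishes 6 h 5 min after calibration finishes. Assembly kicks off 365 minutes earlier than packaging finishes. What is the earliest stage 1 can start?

19:25

Packaging ends at 11:20 + 365 min = 17:25.
Assembly starts at 17:25 − 365 min = 11:20.
The burn-in test ends at 11:20 + 485 min = 19:25.
Stage 1 is bounded by the burn-in test, so the earliest it can start is 19:25.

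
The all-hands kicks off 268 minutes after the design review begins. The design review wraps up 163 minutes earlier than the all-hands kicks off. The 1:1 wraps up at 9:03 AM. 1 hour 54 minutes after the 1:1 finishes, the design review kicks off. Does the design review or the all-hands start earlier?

The design review starts at 9:03 AM + 114 min = 10:57 AM.
The all-hands starts at 10:57 AM + 268 min = 3:25 PM.
The design review starts at 10:57 AM and the all-hands starts at 3:25 PM, so the design review is first.

the design review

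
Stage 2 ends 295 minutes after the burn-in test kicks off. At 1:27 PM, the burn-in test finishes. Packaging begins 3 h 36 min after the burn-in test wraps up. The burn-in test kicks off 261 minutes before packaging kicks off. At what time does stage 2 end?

Packaging starts at 1:27 PM + 216 min = 5:03 PM.
The burn-in test starts at 5:03 PM − 261 min = 12:42 PM.
Stage 2 ends at 12:42 PM + 295 min = 5:37 PM.

5:37 PM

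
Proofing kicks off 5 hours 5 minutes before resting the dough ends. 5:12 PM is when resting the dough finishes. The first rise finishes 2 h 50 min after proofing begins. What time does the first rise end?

Proofing starts at 5:12 PM − 305 min = 12:07 PM.
The first rise ends at 12:07 PM + 170 min = 2:57 PM.

2:57 PM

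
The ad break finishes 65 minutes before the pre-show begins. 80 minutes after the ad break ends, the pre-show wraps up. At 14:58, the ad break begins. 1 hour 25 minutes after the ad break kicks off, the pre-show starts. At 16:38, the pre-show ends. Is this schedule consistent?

The pre-show starts at 14:58 + 85 min = 16:23.
The ad break ends at 16:23 − 65 min = 15:18.
The pre-show ends at 15:18 + 80 min = 16:38.
That matches the stated 16:38, so the schedule is consistent.

Yes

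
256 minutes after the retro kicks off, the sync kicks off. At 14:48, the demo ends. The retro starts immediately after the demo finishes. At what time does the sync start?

The retro starts at 14:48.
The sync starts at 14:48 + 256 min = 19:04.

19:04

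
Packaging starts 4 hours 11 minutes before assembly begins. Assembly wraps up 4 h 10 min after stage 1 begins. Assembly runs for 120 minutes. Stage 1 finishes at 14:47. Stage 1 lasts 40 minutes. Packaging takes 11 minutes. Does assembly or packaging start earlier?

packaging

Stage 1 starts at 14:47 − 40 min = 14:07.
Assembly ends at 14:07 + 250 min = 18:17.
Assembly starts at 18:17 − 120 min = 16:17.
Packaging starts at 16:17 − 251 min = 12:06.
Assembly starts at 16:17 and packaging starts at 12:06, so packaging is first.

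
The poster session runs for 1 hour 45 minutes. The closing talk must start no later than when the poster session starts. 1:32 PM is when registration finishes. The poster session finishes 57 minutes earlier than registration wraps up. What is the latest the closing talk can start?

10:50 AM

The poster session ends at 1:32 PM − 57 min = 12:35 PM.
The poster session starts at 12:35 PM − 105 min = 10:50 AM.
The closing talk is bounded by the poster session, so the latest it can start is 10:50 AM.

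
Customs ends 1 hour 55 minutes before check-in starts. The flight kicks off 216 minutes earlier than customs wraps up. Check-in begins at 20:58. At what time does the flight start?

15:27

Customs ends at 20:58 − 115 min = 19:03.
The flight starts at 19:03 − 216 min = 15:27.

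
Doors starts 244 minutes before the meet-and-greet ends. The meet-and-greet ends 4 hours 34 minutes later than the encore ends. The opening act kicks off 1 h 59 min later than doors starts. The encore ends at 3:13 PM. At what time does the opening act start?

5:42 PM

The meet-and-greet ends at 3:13 PM + 274 min = 7:47 PM.
Doors starts at 7:47 PM − 244 min = 3:43 PM.
The opening act starts at 3:43 PM + 119 min = 5:42 PM.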